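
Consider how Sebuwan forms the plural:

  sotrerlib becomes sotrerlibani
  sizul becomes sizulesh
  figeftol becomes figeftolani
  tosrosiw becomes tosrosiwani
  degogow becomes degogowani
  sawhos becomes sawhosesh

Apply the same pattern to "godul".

sizul and figeftol both end in -l yet inflect differently (sizulesh, figeftolani), so the final letter is not what conditions the rule; the number of vowels is.
"godul" has 2 vowels. The stems with 2 vowels (sawhos → sawhosesh, sizul → sizulesh) add -esh.
The other pattern: stems with 3 vowels add -ani.
So godul → godulesh.

godulesh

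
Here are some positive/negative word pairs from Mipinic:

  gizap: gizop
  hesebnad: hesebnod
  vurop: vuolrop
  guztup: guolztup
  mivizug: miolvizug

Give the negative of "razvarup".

gizap and vurop both end in -p yet inflect differently (gizop, vuolrop), so the final letter is not what conditions the rule; the last vowel is.
"razvarup" has last vowel 'u'. The stems whose last vowel is 'u' (guztup → guolztup, mivizug → miolvizug) insert -ol- after the first vowel.
The other pattern: stems whose last vowel is 'a' change the last vowel to 'o'.
So razvarup → raolzvarup.

raolzvarup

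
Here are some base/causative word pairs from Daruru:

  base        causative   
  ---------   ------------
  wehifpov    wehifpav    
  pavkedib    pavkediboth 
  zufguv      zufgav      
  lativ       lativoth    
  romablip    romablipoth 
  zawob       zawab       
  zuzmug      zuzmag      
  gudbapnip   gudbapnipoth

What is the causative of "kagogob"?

kagogab

pavkedib and zawob both end in -b yet inflect differently (pavkediboth, zawab), so the final letter is not what conditions the rule; the last vowel is.
"kagogob" has last vowel 'o'. The stems whose last vowel is 'o' (zawob → zawab, wehifpov → wehifpav) change the last vowel to 'a'.
The other pattern: stems whose last vowel is 'i' add -oth.
So kagogob → kagogab.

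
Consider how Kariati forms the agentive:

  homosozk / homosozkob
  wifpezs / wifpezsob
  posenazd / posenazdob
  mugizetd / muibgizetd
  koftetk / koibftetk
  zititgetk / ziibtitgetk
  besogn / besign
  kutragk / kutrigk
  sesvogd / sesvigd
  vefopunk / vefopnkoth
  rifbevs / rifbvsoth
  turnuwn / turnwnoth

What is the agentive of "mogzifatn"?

moibgzifatn

posenazd and mugizetd both end in -d yet inflect differently (posenazdob, muibgizetd), so the final letter is not what conditions the rule; the second-to-last letter is.
"mogzifatn" has second-to-last letter 't'. The stems whose second-to-last letter is 't' (mugizetd → muibgizetd, koftetk → koibftetk, zititgetk → ziibtitgetk) insert -ib- after the first vowel.
The other patterns: stems whose second-to-last letter is 'z' add -ob; stems whose second-to-last letter is 'g' change the last vowel to 'i'; stems whose second-to-last letter is 'n', 'v' or 'w' delete the last vowel and add -oth.
So mogzifatn → moibgzifatn.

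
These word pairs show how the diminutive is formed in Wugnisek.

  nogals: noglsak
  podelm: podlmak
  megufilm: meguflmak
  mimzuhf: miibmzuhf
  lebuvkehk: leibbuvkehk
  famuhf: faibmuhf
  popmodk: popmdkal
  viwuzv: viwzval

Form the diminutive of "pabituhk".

paibbituhk

lebuvkehk and popmodk both end in -k yet inflect differently (leibbuvkehk, popmdkal), so the final letter is not what conditions the rule; the second-to-last letter is.
"pabituhk" has second-to-last letter 'h'. The stems whose second-to-last letter is 'h' (mimzuhf → miibmzuhf, lebuvkehk → leibbuvkehk, famuhf → faibmuhf) insert -ib- after the first vowel.
So pabituhk → paibbituhk.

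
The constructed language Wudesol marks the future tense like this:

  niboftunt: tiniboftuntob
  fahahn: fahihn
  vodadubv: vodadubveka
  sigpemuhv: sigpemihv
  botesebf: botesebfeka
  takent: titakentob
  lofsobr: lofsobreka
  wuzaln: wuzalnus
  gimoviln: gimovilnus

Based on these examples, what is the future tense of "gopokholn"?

fahahn and wuzaln both end in -n yet inflect differently (fahihn, wuzalnus), so the final letter is not what conditions the rule; the second-to-last letter is.
"gopokholn" has second-to-last letter 'l'. The stems whose second-to-last letter is 'l' (wuzaln → wuzalnus, gimoviln → gimovilnus) add -us.
So gopokholn → gopokholnus.

gopokholnus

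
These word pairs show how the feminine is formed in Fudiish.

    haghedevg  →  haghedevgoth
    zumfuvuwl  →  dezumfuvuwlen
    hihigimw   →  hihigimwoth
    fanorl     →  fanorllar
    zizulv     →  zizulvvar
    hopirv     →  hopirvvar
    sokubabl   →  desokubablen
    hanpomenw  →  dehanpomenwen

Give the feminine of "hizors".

hizorssar

fanorl and zumfuvuwl both end in -l yet inflect differently (fanorllar, dezumfuvuwlen), so the final letter is not what conditions the rule; the second-to-last letter is.
"hizors" has second-to-last letter 'r'. The stems whose second-to-last letter is 'r' (hopirv → hopirvvar, fanorl → fanorllar) double the final consonant and add -ar.
So hizors → hizorssar.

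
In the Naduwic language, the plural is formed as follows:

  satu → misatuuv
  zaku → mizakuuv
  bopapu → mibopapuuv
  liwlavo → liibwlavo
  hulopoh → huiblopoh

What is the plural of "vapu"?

bopapu and liwlavo both have 3 vowels yet inflect differently (mibopapuuv, liibwlavo), so the number of vowels is not what conditions the rule; the final letter is.
"vapu" ends in -u. The stems ending in -u (bopapu → mibopapuuv, satu → misatuuv, zaku → mizakuuv) add mi- … -uv around the stem.
So vapu → mivapuuv.

mivapuuv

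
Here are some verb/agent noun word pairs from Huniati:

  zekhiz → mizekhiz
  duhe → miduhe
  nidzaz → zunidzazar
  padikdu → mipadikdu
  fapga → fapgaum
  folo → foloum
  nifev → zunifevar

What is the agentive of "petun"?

nidzaz and zekhiz both end in -z yet inflect differently (zunidzazar, mizekhiz), so the final letter is not what conditions the rule; the first letter is.
"petun" begins with p-. The one such stem in the data (padikdu → mipadikdu) adds the prefix mi-, so the same rule applies.
The other patterns: stems beginning with n- add zu- … -ar around the stem; stems beginning with f- add -um.
So petun → mipetun.

mipetun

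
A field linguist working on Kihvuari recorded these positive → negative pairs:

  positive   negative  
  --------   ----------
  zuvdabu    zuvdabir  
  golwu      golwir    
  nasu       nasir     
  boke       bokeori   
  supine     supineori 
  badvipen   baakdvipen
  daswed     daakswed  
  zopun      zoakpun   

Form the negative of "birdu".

birdir

"birdu" ends in -u. The stems ending in -u (zuvdabu → zuvdabir, golwu → golwir, nasu → nasir) drop the final letter and add -ir.
So birdu → birdir.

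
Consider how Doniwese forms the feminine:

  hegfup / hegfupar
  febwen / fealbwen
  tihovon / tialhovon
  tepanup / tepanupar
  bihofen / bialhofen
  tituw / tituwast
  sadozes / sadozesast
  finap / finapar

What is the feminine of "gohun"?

goalhun

hegfup and tituw both have last vowel 'u' yet inflect differently (hegfupar, tituwast), so the last vowel is not what conditions the rule; the final letter is.
"gohun" ends in -n. The stems ending in -n (bihofen → bialhofen, tihovon → tialhovon, febwen → fealbwen) insert -al- after the first vowel.
The other patterns: stems ending in -p add -ar; stems ending in -s or -w add -ast.
So gohun → goalhun.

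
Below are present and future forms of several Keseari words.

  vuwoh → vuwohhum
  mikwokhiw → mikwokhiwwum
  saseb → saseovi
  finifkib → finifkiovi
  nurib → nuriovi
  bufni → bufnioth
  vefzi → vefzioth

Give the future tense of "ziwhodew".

ziwhodewwum

"ziwhodew" ends in -w. The one such stem in the data (mikwokhiw → mikwokhiwwum) doubles the final consonant and adds -um (as does vuwoh), so the same rule applies.
So ziwhodew → ziwhodewwum.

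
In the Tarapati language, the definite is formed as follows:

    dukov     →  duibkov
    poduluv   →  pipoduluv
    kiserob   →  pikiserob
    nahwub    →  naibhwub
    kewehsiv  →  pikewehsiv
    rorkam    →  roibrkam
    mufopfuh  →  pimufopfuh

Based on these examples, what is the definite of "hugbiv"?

huibgbiv

nahwub and kiserob both end in -b yet inflect differently (naibhwub, pikiserob), so the final letter is not what conditions the rule; the number of vowels is.
"hugbiv" has 2 vowels. The stems with 2 vowels (rorkam → roibrkam, dukov → duibkov, nahwub → naibhwub) insert -ib- after the first vowel.
So hugbiv → huibgbiv.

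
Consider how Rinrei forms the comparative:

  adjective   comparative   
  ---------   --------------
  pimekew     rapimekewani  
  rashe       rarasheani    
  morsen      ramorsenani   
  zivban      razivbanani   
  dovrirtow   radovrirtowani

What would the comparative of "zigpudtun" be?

Every pair shown (pimekew → rapimekewani, rashe → rarasheani, morsen → ramorsenani, …) follows the same rule: add ra- … -ani around the stem.
So zigpudtun → razigpudtunani.

razigpudtunani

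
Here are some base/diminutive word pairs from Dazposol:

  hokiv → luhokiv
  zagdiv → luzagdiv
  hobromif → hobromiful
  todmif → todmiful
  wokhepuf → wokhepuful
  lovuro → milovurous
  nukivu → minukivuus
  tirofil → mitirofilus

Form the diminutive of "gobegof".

hokiv and hobromif both have last vowel 'i' yet inflect differently (luhokiv, hobromiful), so the last vowel is not what conditions the rule; the final letter is.
"gobegof" ends in -f. The stems ending in -f (hobromif → hobromiful, todmif → todmiful, wokhepuf → wokhepuful) add -ul.
The other patterns: stems ending in -v add the prefix lu-; stems ending in -l, -o or -u add mi- … -us around the stem.
So gobegof → gobegoful.

gobegoful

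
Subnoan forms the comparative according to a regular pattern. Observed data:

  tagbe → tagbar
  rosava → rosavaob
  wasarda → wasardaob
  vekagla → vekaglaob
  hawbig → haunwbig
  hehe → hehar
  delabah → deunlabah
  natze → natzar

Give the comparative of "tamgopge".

tamgopgar

rosava and delabah both have last vowel 'a' yet inflect differently (rosavaob, deunlabah), so the last vowel is not what conditions the rule; the final letter is.
"tamgopge" ends in -e. The stems ending in -e (hehe → hehar, natze → natzar, tagbe → tagbar) drop the final letter and add -ar.
So tamgopge → tamgopgar.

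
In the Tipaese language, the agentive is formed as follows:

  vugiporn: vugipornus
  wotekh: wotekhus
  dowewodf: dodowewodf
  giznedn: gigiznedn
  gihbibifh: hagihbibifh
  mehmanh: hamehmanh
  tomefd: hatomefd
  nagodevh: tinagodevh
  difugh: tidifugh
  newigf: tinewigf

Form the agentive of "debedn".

dedebedn

"debedn" has second-to-last letter 'd'. The stems whose second-to-last letter is 'd' (dowewodf → dodowewodf, giznedn → gigiznedn) repeat the first consonant+vowel as a prefix.
The other patterns: stems whose second-to-last letter is 'k' or 'r' add -us; stems whose second-to-last letter is 'f' or 'n' add the prefix ha-; stems whose second-to-last letter is 'g' or 'v' add the prefix ti-.
So debedn → dedebedn.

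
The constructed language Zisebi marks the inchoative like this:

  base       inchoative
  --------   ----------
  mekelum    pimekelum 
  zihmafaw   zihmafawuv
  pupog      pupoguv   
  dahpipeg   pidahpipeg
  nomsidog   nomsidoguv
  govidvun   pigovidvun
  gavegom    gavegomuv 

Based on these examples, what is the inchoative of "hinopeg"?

pihinopeg

"hinopeg" has last vowel 'e'. The one such stem in the data (dahpipeg → pidahpipeg) adds the prefix pi-, so the same rule applies.
So hinopeg → pihinopeg.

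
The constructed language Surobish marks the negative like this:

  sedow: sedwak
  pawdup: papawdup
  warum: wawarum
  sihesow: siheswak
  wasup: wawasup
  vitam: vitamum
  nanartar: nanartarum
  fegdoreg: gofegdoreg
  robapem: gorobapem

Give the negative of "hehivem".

robapem and warum both end in -m yet inflect differently (gorobapem, wawarum), so the final letter is not what conditions the rule; the last vowel is.
"hehivem" has last vowel 'e'. The stems whose last vowel is 'e' (fegdoreg → gofegdoreg, robapem → gorobapem) add the prefix go-.
The other patterns: stems whose last vowel is 'o' delete the last vowel and add -ak; stems whose last vowel is 'u' repeat the first consonant+vowel as a prefix; stems whose last vowel is 'a' add -um.
So hehivem → gohehivem.

gohehivem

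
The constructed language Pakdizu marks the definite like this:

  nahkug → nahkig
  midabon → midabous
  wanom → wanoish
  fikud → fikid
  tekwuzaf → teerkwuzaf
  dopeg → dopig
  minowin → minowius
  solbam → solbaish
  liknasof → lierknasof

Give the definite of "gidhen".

gidheus

"gidhen" ends in -n. The stems ending in -n (minowin → minowius, midabon → midabous) drop the final letter and add -us.
So gidhen → gidheus.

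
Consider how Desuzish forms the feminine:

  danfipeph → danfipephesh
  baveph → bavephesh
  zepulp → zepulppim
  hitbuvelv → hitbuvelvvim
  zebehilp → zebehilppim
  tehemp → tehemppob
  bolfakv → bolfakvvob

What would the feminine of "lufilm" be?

lufilmmim

"lufilm" has second-to-last letter 'l'. The stems whose second-to-last letter is 'l' (zepulp → zepulppim, hitbuvelv → hitbuvelvvim, zebehilp → zebehilppim) double the final consonant and add -im.
So lufilm → lufilmmim.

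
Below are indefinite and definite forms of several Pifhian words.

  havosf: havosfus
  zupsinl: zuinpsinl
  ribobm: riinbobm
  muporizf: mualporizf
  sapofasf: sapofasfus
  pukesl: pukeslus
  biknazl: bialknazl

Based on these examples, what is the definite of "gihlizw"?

muporizf and sapofasf both end in -f yet inflect differently (mualporizf, sapofasfus), so the final letter is not what conditions the rule; the second-to-last letter is.
"gihlizw" has second-to-last letter 'z'. The stems whose second-to-last letter is 'z' (muporizf → mualporizf, biknazl → bialknazl) insert -al- after the first vowel.
The other patterns: stems whose second-to-last letter is 's' add -us; stems whose second-to-last letter is 'b' or 'n' insert -in- after the first vowel.
So gihlizw → gialhlizw.

gialhlizw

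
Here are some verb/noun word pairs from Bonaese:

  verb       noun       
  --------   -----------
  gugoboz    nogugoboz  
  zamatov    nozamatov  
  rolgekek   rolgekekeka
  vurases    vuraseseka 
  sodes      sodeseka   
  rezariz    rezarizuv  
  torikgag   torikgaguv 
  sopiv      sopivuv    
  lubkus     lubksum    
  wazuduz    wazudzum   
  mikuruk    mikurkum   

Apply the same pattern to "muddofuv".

"muddofuv" has last vowel 'u'. The stems whose last vowel is 'u' (lubkus → lubksum, wazuduz → wazudzum, mikuruk → mikurkum) delete the last vowel and add -um.
The other patterns: stems whose last vowel is 'o' add the prefix no-; stems whose last vowel is 'e' add -eka; stems whose last vowel is 'a' or 'i' add -uv.
So muddofuv → muddofvum.

muddofvum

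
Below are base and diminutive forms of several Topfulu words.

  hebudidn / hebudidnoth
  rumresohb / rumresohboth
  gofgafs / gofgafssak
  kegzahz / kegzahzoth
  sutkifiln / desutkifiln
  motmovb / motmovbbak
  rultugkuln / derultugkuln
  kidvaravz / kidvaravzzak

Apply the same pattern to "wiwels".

dewiwels

kidvaravz and kegzahz both end in -z yet inflect differently (kidvaravzzak, kegzahzoth), so the final letter is not what conditions the rule; the second-to-last letter is.
"wiwels" has second-to-last letter 'l'. The stems whose second-to-last letter is 'l' (sutkifiln → desutkifiln, rultugkuln → derultugkuln) add the prefix de-.
The other patterns: stems whose second-to-last letter is 'f' or 'v' double the final consonant and add -ak; stems whose second-to-last letter is 'd' or 'h' add -oth.
So wiwels → dewiwels.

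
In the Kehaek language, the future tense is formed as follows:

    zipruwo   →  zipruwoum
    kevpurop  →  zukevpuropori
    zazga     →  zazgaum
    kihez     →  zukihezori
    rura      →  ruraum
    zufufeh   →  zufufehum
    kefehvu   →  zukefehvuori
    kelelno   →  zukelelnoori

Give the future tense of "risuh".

"risuh" begins with r-. The one such stem in the data (rura → ruraum) adds -um, so the same rule applies.
So risuh → risuhum.

risuhum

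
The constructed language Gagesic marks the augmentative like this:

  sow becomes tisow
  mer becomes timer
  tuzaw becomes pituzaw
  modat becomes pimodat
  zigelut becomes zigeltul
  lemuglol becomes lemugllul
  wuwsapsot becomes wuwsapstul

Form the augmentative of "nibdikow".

sow and tuzaw both end in -w yet inflect differently (tisow, pituzaw), so the final letter is not what conditions the rule; the number of vowels is.
"nibdikow" has 3 vowels. The stems with 3 vowels (zigelut → zigeltul, lemuglol → lemugllul, wuwsapsot → wuwsapstul) delete the last vowel and add -ul.
The other patterns: stems with 1 vowel add the prefix ti-; stems with 2 vowels add the prefix pi-.
So nibdikow → nibdikwul.

nibdikwul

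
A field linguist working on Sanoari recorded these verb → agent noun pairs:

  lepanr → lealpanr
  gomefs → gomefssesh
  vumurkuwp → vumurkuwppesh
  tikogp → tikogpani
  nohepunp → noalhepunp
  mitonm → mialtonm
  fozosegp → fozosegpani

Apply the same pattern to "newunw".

nealwunw

vumurkuwp and nohepunp both end in -p yet inflect differently (vumurkuwppesh, noalhepunp), so the final letter is not what conditions the rule; the second-to-last letter is.
"newunw" has second-to-last letter 'n'. The stems whose second-to-last letter is 'n' (lepanr → lealpanr, nohepunp → noalhepunp, mitonm → mialtonm) insert -al- after the first vowel.
The other patterns: stems whose second-to-last letter is 'f' or 'w' double the final consonant and add -esh; stems whose second-to-last letter is 'g' add -ani.
So newunw → nealwunw.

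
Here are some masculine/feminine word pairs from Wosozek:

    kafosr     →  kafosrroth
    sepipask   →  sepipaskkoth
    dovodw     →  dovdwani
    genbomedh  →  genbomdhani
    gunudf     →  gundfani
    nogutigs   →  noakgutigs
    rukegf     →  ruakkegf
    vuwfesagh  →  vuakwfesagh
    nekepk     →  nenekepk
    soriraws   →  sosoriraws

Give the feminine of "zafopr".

gunudf and rukegf both end in -f yet inflect differently (gundfani, ruakkegf), so the final letter is not what conditions the rule; the second-to-last letter is.
"zafopr" has second-to-last letter 'p'. The one such stem in the data (nekepk → nenekepk) repeats the first consonant+vowel as a prefix (as does soriraws), so the same rule applies.
The other patterns: stems whose second-to-last letter is 's' double the final consonant and add -oth; stems whose second-to-last letter is 'd' delete the last vowel and add -ani; stems whose second-to-last letter is 'g' insert -ak- after the first vowel.
So zafopr → zazafopr.

zazafopr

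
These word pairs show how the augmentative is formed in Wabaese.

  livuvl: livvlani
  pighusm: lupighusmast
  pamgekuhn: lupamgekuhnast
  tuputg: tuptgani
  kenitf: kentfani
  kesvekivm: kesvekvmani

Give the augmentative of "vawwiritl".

vawwirtlani

kesvekivm and pighusm both end in -m yet inflect differently (kesvekvmani, lupighusmast), so the final letter is not what conditions the rule; the second-to-last letter is.
"vawwiritl" has second-to-last letter 't'. The stems whose second-to-last letter is 't' (kenitf → kentfani, tuputg → tuptgani) delete the last vowel and add -ani.
The other pattern: stems whose second-to-last letter is 'h' or 's' add lu- … -ast around the stem.
So vawwiritl → vawwirtlani.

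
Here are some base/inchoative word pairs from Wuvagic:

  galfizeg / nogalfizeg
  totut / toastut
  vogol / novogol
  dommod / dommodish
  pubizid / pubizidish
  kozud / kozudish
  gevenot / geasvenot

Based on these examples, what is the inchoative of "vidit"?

dommod and gevenot both have last vowel 'o' yet inflect differently (dommodish, geasvenot), so the last vowel is not what conditions the rule; the final letter is.
"vidit" ends in -t. The stems ending in -t (gevenot → geasvenot, totut → toastut) insert -as- after the first vowel.
So vidit → viasdit.

viasdit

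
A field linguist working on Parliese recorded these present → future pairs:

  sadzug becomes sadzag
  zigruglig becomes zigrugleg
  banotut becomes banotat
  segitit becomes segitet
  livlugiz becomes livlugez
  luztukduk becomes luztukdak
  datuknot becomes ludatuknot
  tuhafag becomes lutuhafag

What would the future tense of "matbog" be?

"matbog" has last vowel 'o'. The one such stem in the data (datuknot → ludatuknot) adds the prefix lu-, so the same rule applies.
So matbog → lumatbog.

lumatbog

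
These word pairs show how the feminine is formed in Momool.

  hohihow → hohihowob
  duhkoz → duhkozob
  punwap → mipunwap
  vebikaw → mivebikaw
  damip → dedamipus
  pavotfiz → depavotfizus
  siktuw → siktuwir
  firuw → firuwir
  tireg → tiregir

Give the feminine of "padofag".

mipadofag

hohihow and vebikaw both end in -w yet inflect differently (hohihowob, mivebikaw), so the final letter is not what conditions the rule; the last vowel is.
"padofag" has last vowel 'a'. The stems whose last vowel is 'a' (punwap → mipunwap, vebikaw → mivebikaw) add the prefix mi-.
The other patterns: stems whose last vowel is 'o' add -ob; stems whose last vowel is 'i' add de- … -us around the stem; stems whose last vowel is 'e' or 'u' add -ir.
So padofag → mipadofag.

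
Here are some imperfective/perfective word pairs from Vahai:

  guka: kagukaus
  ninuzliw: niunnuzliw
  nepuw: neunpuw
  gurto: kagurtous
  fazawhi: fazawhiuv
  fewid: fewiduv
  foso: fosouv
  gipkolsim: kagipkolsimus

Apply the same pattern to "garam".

kagaramus

foso and gurto both end in -o yet inflect differently (fosouv, kagurtous), so the final letter is not what conditions the rule; the first letter is.
"garam" begins with g-. The stems beginning with g- (gipkolsim → kagipkolsimus, guka → kagukaus, gurto → kagurtous) add ka- … -us around the stem.
So garam → kagaramus.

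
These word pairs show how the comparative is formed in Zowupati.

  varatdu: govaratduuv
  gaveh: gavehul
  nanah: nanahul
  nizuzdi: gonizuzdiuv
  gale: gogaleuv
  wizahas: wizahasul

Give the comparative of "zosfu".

"zosfu" ends in a vowel. The stems ending in a vowel (gale → gogaleuv, varatdu → govaratduuv, nizuzdi → gonizuzdiuv) add go- … -uv around the stem.
The other pattern: stems ending in a consonant add -ul.
So zosfu → gozosfuuv.

gozosfuuv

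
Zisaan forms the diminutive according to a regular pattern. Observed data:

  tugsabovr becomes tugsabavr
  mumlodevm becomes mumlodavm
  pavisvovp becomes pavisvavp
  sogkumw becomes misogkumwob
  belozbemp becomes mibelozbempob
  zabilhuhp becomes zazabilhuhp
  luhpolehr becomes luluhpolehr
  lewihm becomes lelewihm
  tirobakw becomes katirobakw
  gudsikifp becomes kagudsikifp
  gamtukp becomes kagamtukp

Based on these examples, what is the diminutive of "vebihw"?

pavisvovp and belozbemp both end in -p yet inflect differently (pavisvavp, mibelozbempob), so the final letter is not what conditions the rule; the second-to-last letter is.
"vebihw" has second-to-last letter 'h'. The stems whose second-to-last letter is 'h' (zabilhuhp → zazabilhuhp, luhpolehr → luluhpolehr, lewihm → lelewihm) repeat the first consonant+vowel as a prefix.
The other patterns: stems whose second-to-last letter is 'v' change the last vowel to 'a'; stems whose second-to-last letter is 'm' add mi- … -ob around the stem; stems whose second-to-last letter is 'f' or 'k' add the prefix ka-.
So vebihw → vevebihw.

vevebihw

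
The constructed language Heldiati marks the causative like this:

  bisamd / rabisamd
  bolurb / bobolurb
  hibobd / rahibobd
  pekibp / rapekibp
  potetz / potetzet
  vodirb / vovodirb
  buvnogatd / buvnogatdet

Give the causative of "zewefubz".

buvnogatd and hibobd both end in -d yet inflect differently (buvnogatdet, rahibobd), so the final letter is not what conditions the rule; the second-to-last letter is.
"zewefubz" has second-to-last letter 'b'. The stems whose second-to-last letter is 'b' (hibobd → rahibobd, pekibp → rapekibp) add the prefix ra-.
So zewefubz → razewefubz.

razewefubz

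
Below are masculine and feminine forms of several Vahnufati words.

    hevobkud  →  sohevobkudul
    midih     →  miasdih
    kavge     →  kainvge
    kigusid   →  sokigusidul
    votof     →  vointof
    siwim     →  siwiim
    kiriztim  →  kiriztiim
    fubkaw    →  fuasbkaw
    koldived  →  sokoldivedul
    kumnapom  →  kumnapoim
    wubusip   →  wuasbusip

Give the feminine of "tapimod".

siwim and kigusid both have last vowel 'i' yet inflect differently (siwiim, sokigusidul), so the last vowel is not what conditions the rule; the final letter is.
"tapimod" ends in -d. The stems ending in -d (kigusid → sokigusidul, hevobkud → sohevobkudul, koldived → sokoldivedul) add so- … -ul around the stem.
The other patterns: stems ending in -m drop the final letter and add -im; stems ending in -e or -f insert -in- after the first vowel; stems ending in -h, -p or -w insert -as- after the first vowel.
So tapimod → sotapimodul.

sotapimodul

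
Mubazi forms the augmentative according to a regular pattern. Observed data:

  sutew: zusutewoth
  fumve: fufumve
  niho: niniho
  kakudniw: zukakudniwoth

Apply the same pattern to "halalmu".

hahalalmu

sutew and fumve both have last vowel 'e' yet inflect differently (zusutewoth, fufumve), so the last vowel is not what conditions the rule; whether the stem ends in a vowel or a consonant is.
"halalmu" ends in a vowel. The stems ending in a vowel (niho → niniho, fumve → fufumve) repeat the first consonant+vowel as a prefix.
The other pattern: stems ending in a consonant add zu- … -oth around the stem.
So halalmu → hahalalmu.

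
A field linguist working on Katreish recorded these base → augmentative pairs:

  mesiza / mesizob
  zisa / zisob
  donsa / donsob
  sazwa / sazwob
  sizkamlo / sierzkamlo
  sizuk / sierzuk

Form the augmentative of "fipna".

fipnob

"fipna" ends in -a. The stems ending in -a (mesiza → mesizob, zisa → zisob, donsa → donsob) drop the final letter and add -ob.
The other pattern: stems ending in -k or -o insert -er- after the first vowel.
So fipna → fipnob.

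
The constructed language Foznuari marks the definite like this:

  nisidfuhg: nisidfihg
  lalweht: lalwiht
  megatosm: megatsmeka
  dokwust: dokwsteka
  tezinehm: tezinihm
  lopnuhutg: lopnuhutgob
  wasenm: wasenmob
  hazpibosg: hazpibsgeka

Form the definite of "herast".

hersteka

"herast" has second-to-last letter 's'. The stems whose second-to-last letter is 's' (megatosm → megatsmeka, dokwust → dokwsteka, hazpibosg → hazpibsgeka) delete the last vowel and add -eka.
So herast → hersteka.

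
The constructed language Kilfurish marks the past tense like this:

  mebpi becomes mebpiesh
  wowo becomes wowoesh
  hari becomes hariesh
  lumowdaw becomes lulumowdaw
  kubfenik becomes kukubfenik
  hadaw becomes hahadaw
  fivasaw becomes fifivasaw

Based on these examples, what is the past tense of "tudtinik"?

tutudtinik

mebpi and kubfenik both have last vowel 'i' yet inflect differently (mebpiesh, kukubfenik), so the last vowel is not what conditions the rule; whether the stem ends in a vowel or a consonant is.
"tudtinik" ends in a consonant. The stems ending in a consonant (lumowdaw → lulumowdaw, kubfenik → kukubfenik, hadaw → hahadaw) repeat the first consonant+vowel as a prefix.
The other pattern: stems ending in a vowel add -esh.
So tudtinik → tutudtinik.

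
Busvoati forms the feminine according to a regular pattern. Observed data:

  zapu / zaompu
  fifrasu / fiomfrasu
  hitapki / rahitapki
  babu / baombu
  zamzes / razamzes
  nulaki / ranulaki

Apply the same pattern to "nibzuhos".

ranibzuhos

zapu and zamzes both begin with z- yet inflect differently (zaompu, razamzes), so the first letter is not what conditions the rule; the final letter is.
"nibzuhos" ends in -s. The one such stem in the data (zamzes → razamzes) adds the prefix ra-, so the same rule applies.
So nibzuhos → ranibzuhos.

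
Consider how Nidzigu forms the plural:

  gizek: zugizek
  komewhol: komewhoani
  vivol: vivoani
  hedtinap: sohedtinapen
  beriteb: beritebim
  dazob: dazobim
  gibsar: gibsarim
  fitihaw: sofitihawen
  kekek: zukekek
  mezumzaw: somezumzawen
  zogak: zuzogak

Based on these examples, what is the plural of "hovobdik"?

zogak and gibsar both have last vowel 'a' yet inflect differently (zuzogak, gibsarim), so the last vowel is not what conditions the rule; the final letter is.
"hovobdik" ends in -k. The stems ending in -k (zogak → zuzogak, kekek → zukekek, gizek → zugizek) add the prefix zu-.
So hovobdik → zuhovobdik.

zuhovobdik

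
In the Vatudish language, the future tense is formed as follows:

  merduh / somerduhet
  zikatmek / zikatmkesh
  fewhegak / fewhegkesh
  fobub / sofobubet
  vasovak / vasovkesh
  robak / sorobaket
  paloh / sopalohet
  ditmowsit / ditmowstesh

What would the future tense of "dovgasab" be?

"dovgasab" has 3 vowels. The stems with 3 vowels (zikatmek → zikatmkesh, vasovak → vasovkesh, fewhegak → fewhegkesh) delete the last vowel and add -esh.
The other pattern: stems with 2 vowels add so- … -et around the stem.
So dovgasab → dovgasbesh.

dovgasbesh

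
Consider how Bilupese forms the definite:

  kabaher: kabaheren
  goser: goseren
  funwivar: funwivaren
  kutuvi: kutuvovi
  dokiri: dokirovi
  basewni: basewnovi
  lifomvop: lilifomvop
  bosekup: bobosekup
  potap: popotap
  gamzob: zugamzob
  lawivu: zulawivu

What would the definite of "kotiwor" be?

funwivar and potap both have last vowel 'a' yet inflect differently (funwivaren, popotap), so the last vowel is not what conditions the rule; the final letter is.
"kotiwor" ends in -r. The stems ending in -r (kabaher → kabaheren, goser → goseren, funwivar → funwivaren) add -en.
So kotiwor → kotiworen.

kotiworen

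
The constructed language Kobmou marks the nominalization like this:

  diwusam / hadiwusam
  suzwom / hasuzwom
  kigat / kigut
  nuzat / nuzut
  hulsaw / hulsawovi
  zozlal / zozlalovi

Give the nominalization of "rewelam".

harewelam

diwusam and kigat both have last vowel 'a' yet inflect differently (hadiwusam, kigut), so the last vowel is not what conditions the rule; the final letter is.
"rewelam" ends in -m. The stems ending in -m (diwusam → hadiwusam, suzwom → hasuzwom) add the prefix ha-.
The other patterns: stems ending in -t change the last vowel to 'u'; stems ending in -l or -w add -ovi.
So rewelam → harewelam.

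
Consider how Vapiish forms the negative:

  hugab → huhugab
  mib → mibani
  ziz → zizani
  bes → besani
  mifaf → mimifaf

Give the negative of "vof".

vofani

hugab and mib both end in -b yet inflect differently (huhugab, mibani), so the final letter is not what conditions the rule; the number of vowels is.
"vof" has 1 vowel. The stems with 1 vowel (mib → mibani, bes → besani, ziz → zizani) add -ani.
The other pattern: stems with 2 vowels repeat the first consonant+vowel as a prefix.
So vof → vofani.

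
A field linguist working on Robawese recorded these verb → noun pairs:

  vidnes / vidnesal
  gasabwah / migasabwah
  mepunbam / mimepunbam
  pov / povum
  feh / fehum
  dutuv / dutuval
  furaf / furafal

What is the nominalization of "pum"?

pumum

pov and dutuv both end in -v yet inflect differently (povum, dutuval), so the final letter is not what conditions the rule; the number of vowels is.
"pum" has 1 vowel. The stems with 1 vowel (pov → povum, feh → fehum) add -um.
The other patterns: stems with 2 vowels add -al; stems with 3 vowels add the prefix mi-.
So pum → pumum.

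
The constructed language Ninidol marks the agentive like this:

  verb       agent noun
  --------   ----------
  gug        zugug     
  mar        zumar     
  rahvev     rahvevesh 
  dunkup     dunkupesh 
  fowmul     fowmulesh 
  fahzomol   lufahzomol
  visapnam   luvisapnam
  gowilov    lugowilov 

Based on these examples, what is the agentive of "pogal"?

"pogal" has 2 vowels. The stems with 2 vowels (rahvev → rahvevesh, dunkup → dunkupesh, fowmul → fowmulesh) add -esh.
The other patterns: stems with 1 vowel add the prefix zu-; stems with 3 vowels add the prefix lu-.
So pogal → pogalesh.

pogalesh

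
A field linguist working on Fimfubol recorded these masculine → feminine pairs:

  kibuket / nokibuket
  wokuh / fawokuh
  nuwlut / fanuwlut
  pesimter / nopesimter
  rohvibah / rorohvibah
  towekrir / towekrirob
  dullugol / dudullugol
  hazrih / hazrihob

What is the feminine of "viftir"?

rohvibah and hazrih both end in -h yet inflect differently (rorohvibah, hazrihob), so the final letter is not what conditions the rule; the last vowel is.
"viftir" has last vowel 'i'. The stems whose last vowel is 'i' (towekrir → towekrirob, hazrih → hazrihob) add -ob.
The other patterns: stems whose last vowel is 'a' or 'o' repeat the first consonant+vowel as a prefix; stems whose last vowel is 'u' add the prefix fa-; stems whose last vowel is 'e' add the prefix no-.
So viftir → viftirob.

viftirob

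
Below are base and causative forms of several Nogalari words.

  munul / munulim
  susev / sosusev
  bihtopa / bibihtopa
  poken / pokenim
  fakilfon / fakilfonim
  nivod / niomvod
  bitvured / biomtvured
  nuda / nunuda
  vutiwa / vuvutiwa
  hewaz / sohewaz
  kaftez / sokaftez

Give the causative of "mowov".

somowov

"mowov" ends in -v. The one such stem in the data (susev → sosusev) adds the prefix so-, so the same rule applies.
So mowov → somowov.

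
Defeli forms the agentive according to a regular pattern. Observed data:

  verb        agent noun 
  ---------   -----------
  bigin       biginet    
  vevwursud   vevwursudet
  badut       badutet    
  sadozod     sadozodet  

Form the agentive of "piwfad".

piwfadet

Every pair shown (bigin → biginet, vevwursud → vevwursudet, badut → badutet, …) follows the same rule: add -et.
So piwfad → piwfadet.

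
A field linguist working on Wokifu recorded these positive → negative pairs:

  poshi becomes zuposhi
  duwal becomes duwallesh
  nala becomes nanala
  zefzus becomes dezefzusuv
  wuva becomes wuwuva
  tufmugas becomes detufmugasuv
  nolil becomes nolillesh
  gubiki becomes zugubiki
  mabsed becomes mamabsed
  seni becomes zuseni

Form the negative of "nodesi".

zunodesi

"nodesi" ends in -i. The stems ending in -i (seni → zuseni, poshi → zuposhi, gubiki → zugubiki) add the prefix zu-.
The other patterns: stems ending in -s add de- … -uv around the stem; stems ending in -l double the final consonant and add -esh; stems ending in -a or -d repeat the first consonant+vowel as a prefix.
So nodesi → zunodesi.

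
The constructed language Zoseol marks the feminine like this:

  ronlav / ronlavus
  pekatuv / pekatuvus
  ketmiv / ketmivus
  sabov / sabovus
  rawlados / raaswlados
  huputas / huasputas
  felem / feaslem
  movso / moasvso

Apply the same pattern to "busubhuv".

sabov and rawlados both have last vowel 'o' yet inflect differently (sabovus, raaswlados), so the last vowel is not what conditions the rule; the final letter is.
"busubhuv" ends in -v. The stems ending in -v (ronlav → ronlavus, pekatuv → pekatuvus, ketmiv → ketmivus) add -us.
The other pattern: stems ending in -m, -o or -s insert -as- after the first vowel.
So busubhuv → busubhuvus.

busubhuvus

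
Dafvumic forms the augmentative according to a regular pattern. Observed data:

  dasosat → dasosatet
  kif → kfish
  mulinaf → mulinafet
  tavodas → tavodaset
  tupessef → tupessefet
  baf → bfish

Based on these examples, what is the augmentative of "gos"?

gsish

kif and mulinaf both end in -f yet inflect differently (kfish, mulinafet), so the final letter is not what conditions the rule; the number of vowels is.
"gos" has 1 vowel. The stems with 1 vowel (kif → kfish, baf → bfish) delete the last vowel and add -ish.
So gos → gsish.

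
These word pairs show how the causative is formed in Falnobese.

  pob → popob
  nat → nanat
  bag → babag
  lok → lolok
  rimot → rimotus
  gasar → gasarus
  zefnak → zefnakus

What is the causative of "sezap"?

nat and rimot both end in -t yet inflect differently (nanat, rimotus), so the final letter is not what conditions the rule; the number of vowels is.
"sezap" has 2 vowels. The stems with 2 vowels (rimot → rimotus, gasar → gasarus, zefnak → zefnakus) add -us.
So sezap → sezapus.

sezapus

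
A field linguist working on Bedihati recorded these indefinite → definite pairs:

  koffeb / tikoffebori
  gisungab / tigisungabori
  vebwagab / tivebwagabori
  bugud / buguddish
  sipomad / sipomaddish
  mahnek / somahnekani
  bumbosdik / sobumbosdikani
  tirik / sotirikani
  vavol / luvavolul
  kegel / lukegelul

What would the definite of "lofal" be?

gisungab and sipomad both have last vowel 'a' yet inflect differently (tigisungabori, sipomaddish), so the last vowel is not what conditions the rule; the final letter is.
"lofal" ends in -l. The stems ending in -l (vavol → luvavolul, kegel → lukegelul) add lu- … -ul around the stem.
So lofal → lulofalul.

lulofalul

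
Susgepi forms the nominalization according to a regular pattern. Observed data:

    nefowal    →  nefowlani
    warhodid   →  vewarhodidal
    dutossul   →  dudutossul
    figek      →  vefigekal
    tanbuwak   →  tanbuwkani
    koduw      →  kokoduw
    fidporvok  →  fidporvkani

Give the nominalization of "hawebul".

dutossul and nefowal both end in -l yet inflect differently (dudutossul, nefowlani), so the final letter is not what conditions the rule; the last vowel is.
"hawebul" has last vowel 'u'. The stems whose last vowel is 'u' (koduw → kokoduw, dutossul → dudutossul) repeat the first consonant+vowel as a prefix.
So hawebul → hahawebul.

hahawebul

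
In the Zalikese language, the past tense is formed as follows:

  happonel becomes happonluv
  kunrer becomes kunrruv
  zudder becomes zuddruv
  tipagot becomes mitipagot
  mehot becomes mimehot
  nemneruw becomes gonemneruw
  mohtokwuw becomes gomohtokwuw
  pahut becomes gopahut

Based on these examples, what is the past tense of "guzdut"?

goguzdut

"guzdut" has last vowel 'u'. The stems whose last vowel is 'u' (nemneruw → gonemneruw, mohtokwuw → gomohtokwuw, pahut → gopahut) add the prefix go-.
The other patterns: stems whose last vowel is 'e' delete the last vowel and add -uv; stems whose last vowel is 'o' add the prefix mi-.
So guzdut → goguzdut.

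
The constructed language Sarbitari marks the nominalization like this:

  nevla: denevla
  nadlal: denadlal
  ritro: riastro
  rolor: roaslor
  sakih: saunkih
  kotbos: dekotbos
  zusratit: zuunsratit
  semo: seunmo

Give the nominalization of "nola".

denola

ritro and semo both end in -o yet inflect differently (riastro, seunmo), so the final letter is not what conditions the rule; the first letter is.
"nola" begins with n-. The stems beginning with n- (nevla → denevla, nadlal → denadlal) add the prefix de-.
So nola → denola.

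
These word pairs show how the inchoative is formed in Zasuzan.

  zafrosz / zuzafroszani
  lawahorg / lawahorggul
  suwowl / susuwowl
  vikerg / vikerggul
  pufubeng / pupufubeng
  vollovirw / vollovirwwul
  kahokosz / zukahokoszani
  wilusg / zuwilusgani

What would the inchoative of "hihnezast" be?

zuhihnezastani

"hihnezast" has second-to-last letter 's'. The stems whose second-to-last letter is 's' (wilusg → zuwilusgani, zafrosz → zuzafroszani, kahokosz → zukahokoszani) add zu- … -ani around the stem.
The other patterns: stems whose second-to-last letter is 'r' double the final consonant and add -ul; stems whose second-to-last letter is 'n' or 'w' repeat the first consonant+vowel as a prefix.
So hihnezast → zuhihnezastani.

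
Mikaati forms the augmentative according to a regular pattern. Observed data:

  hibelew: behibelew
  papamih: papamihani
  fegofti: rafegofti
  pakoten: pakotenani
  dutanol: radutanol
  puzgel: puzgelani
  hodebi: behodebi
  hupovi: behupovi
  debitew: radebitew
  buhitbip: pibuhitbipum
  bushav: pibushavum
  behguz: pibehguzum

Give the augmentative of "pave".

hibelew and debitew both end in -w yet inflect differently (behibelew, radebitew), so the final letter is not what conditions the rule; the first letter is.
"pave" begins with p-. The stems beginning with p- (pakoten → pakotenani, puzgel → puzgelani, papamih → papamihani) add -ani.
The other patterns: stems beginning with b- add pi- … -um around the stem; stems beginning with h- add the prefix be-; stems beginning with d- or f- add the prefix ra-.
So pave → paveani.

paveani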